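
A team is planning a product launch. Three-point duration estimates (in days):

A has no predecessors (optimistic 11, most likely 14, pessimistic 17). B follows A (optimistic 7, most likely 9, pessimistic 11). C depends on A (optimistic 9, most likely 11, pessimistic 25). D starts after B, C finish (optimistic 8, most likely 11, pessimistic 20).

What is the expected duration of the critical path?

39 days

te_A = (11 + 4·14 + 17)/6 = 84/6 = 14
te_B = (7 + 4·9 + 11)/6 = 54/6 = 9
te_C = (9 + 4·11 + 25)/6 = 78/6 = 13
te_D = (8 + 4·11 + 20)/6 = 72/6 = 12

Forward pass:
ES_A = 0; EF_A = 14
ES_B = 14; EF_B = 14+9 = 23
ES_C = 14; EF_C = 14+13 = 27
ES_D = max(EF_B=23, EF_C=27) = 27; EF_D = 27+12 = 39
Expected project duration μ = 39 days. Critical path: A → C → D.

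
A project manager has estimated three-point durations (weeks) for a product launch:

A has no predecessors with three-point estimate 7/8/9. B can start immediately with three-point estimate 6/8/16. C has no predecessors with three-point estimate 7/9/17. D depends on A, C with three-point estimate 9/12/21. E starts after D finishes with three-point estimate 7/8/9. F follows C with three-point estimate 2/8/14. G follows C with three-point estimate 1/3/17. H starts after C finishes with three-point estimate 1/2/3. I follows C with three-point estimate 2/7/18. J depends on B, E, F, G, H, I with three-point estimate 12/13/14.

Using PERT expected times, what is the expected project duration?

te_A = (7 + 4·8 + 9)/6 = 48/6 = 8
te_B = (6 + 4·8 + 16)/6 = 54/6 = 9
te_C = (7 + 4·9 + 17)/6 = 60/6 = 10
te_D = (9 + 4·12 + 21)/6 = 78/6 = 13
te_E = (7 + 4·8 + 9)/6 = 48/6 = 8
te_F = (2 + 4·8 + 14)/6 = 48/6 = 8
te_G = (1 + 4·3 + 17)/6 = 30/6 = 5
te_H = (1 + 4·2 + 3)/6 = 12/6 = 2
te_I = (2 + 4·7 + 18)/6 = 48/6 = 8
te_J = (12 + 4·13 + 14)/6 = 78/6 = 13

Forward pass:
ES_A = 0; EF_A = 8
ES_B = 0; EF_B = 9
ES_C = 0; EF_C = 10
ES_D = max(EF_A=8, EF_C=10) = 10; EF_D = 10+13 = 23
ES_E = 23; EF_E = 23+8 = 31
ES_F = 10; EF_F = 10+8 = 18
ES_G = 10; EF_G = 10+5 = 15
ES_H = 10; EF_H = 10+2 = 12
ES_I = 10; EF_I = 10+8 = 18
ES_J = max(EF_B=9, EF_E=31, EF_F=18, EF_G=15, EF_H=12, EF_I=18) = 31; EF_J = 31+13 = 44
Expected project duration μ = 44 weeks. Critical path: C → D → E → J.

44 weeks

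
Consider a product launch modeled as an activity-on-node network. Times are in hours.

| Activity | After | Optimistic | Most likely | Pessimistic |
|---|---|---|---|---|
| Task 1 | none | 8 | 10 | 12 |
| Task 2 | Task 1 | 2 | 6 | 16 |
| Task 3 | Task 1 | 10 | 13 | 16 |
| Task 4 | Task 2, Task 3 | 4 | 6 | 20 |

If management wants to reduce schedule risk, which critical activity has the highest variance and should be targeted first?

te_Task 1 = (8 + 4·10 + 12)/6 = 60/6 = 10; σ²_Task 1 = ((12−8)/6)² = 0.444
te_Task 2 = (2 + 4·6 + 16)/6 = 42/6 = 7; σ²_Task 2 = ((16−2)/6)² = 5.444
te_Task 3 = (10 + 4·13 + 16)/6 = 78/6 = 13; σ²_Task 3 = ((16−10)/6)² = 1.000
te_Task 4 = (4 + 4·6 + 20)/6 = 48/6 = 8; σ²_Task 4 = ((20−4)/6)² = 7.111

Forward pass:
ES_Task 1 = 0; EF_Task 1 = 10
ES_Task 2 = 10; EF_Task 2 = 10+7 = 17
ES_Task 3 = 10; EF_Task 3 = 10+13 = 23
ES_Task 4 = max(EF_Task 2=17, EF_Task 3=23) = 23; EF_Task 4 = 23+8 = 31
Expected project duration μ = 31 hours. Critical path: Task 1 → Task 3 → Task 4.

Variances on critical path: σ²_Task 1=0.444, σ²_Task 3=1.000, σ²_Task 4=7.111.
Largest is σ²_Task 4 = 7.111.

Task 4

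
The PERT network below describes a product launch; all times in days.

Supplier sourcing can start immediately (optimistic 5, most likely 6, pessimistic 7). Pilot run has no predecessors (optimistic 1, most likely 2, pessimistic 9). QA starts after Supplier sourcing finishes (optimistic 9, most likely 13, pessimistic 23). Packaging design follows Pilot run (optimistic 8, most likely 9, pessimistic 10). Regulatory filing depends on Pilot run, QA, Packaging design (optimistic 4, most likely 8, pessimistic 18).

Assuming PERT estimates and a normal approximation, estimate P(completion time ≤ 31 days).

te_Supplier sourcing = (5 + 4·6 + 7)/6 = 36/6 = 6; σ²_Supplier sourcing = ((7−5)/6)² = 0.111
te_Pilot run = (1 + 4·2 + 9)/6 = 18/6 = 3; σ²_Pilot run = ((9−1)/6)² = 1.778
te_QA = (9 + 4·13 + 23)/6 = 84/6 = 14; σ²_QA = ((23−9)/6)² = 5.444
te_Packaging design = (8 + 4·9 + 10)/6 = 54/6 = 9; σ²_Packaging design = ((10−8)/6)² = 0.111
te_Regulatory filing = (4 + 4·8 + 18)/6 = 54/6 = 9; σ²_Regulatory filing = ((18−4)/6)² = 5.444

Forward pass:
ES_Supplier sourcing = 0; EF_Supplier sourcing = 6
ES_Pilot run = 0; EF_Pilot run = 3
ES_QA = 6; EF_QA = 6+14 = 20
ES_Packaging design = 3; EF_Packaging design = 3+9 = 12
ES_Regulatory filing = max(EF_Pilot run=3, EF_QA=20, EF_Packaging design=12) = 20; EF_Regulatory filing = 20+9 = 29
Expected project duration μ = 29 days. Critical path: Supplier sourcing → QA → Regulatory filing.

Variance along critical path = 0.111 + 5.444 + 5.444 = 11.000; σ = √11.000 = 3.317 days.
Z = (31 − 29) / 3.317 = 0.603
P(T ≤ 31) = Φ(0.603) ≈ 0.727

0.727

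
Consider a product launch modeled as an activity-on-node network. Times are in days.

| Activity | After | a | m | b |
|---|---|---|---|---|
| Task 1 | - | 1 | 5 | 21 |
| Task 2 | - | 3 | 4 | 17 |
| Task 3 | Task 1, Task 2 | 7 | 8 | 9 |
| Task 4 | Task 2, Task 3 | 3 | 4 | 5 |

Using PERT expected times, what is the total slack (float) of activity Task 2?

te_Task 1 = (1 + 4·5 + 21)/6 = 42/6 = 7
te_Task 2 = (3 + 4·4 + 17)/6 = 36/6 = 6
te_Task 3 = (7 + 4·8 + 9)/6 = 48/6 = 8
te_Task 4 = (3 + 4·4 + 5)/6 = 24/6 = 4

Forward pass:
ES_Task 1 = 0; EF_Task 1 = 7
ES_Task 2 = 0; EF_Task 2 = 6
ES_Task 3 = max(EF_Task 1=7, EF_Task 2=6) = 7; EF_Task 3 = 7+8 = 15
ES_Task 4 = max(EF_Task 2=6, EF_Task 3=15) = 15; EF_Task 4 = 15+4 = 19
Expected project duration μ = 19 days. Critical path: Task 1 → Task 3 → Task 4.

Backward pass:
LF_Task 4 = 19; LS_Task 4 = 19−4 = 15
LF_Task 3 = LS_Task 4 = 15; LS_Task 3 = 15−8 = 7
LF_Task 2 = min(LS_Task 3=7, LS_Task 4=15) = 7; LS_Task 2 = 7−6 = 1
LF_Task 1 = LS_Task 3 = 7; LS_Task 1 = 7−7 = 0
Slack_Task 2 = LS_Task 2 − ES_Task 2 = 1 − 0 = 1

1 days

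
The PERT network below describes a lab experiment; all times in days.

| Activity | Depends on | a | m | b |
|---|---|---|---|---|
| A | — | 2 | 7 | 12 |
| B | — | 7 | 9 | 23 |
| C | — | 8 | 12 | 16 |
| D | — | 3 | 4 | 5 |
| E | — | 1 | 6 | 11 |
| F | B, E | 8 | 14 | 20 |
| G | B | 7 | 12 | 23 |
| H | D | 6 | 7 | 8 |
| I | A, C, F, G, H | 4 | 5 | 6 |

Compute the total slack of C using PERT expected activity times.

13 days

te_A = (2 + 4·7 + 12)/6 = 42/6 = 7
te_B = (7 + 4·9 + 23)/6 = 66/6 = 11
te_C = (8 + 4·12 + 16)/6 = 72/6 = 12
te_D = (3 + 4·4 + 5)/6 = 24/6 = 4
te_E = (1 + 4·6 + 11)/6 = 36/6 = 6
te_F = (8 + 4·14 + 20)/6 = 84/6 = 14
te_G = (7 + 4·12 + 23)/6 = 78/6 = 13
te_H = (6 + 4·7 + 8)/6 = 42/6 = 7
te_I = (4 + 4·5 + 6)/6 = 30/6 = 5

Forward pass:
ES_A = 0; EF_A = 7
ES_B = 0; EF_B = 11
ES_C = 0; EF_C = 12
ES_D = 0; EF_D = 4
ES_E = 0; EF_E = 6
ES_F = max(EF_B=11, EF_E=6) = 11; EF_F = 11+14 = 25
ES_G = 11; EF_G = 11+13 = 24
ES_H = 4; EF_H = 4+7 = 11
ES_I = max(EF_A=7, EF_C=12, EF_F=25, EF_G=24, EF_H=11) = 25; EF_I = 25+5 = 30
Expected project duration μ = 30 days. Critical path: B → F → I.

Backward pass:
LF_I = 30; LS_I = 30−5 = 25
LF_H = LS_I = 25; LS_H = 25−7 = 18
LF_G = LS_I = 25; LS_G = 25−13 = 12
LF_F = LS_I = 25; LS_F = 25−14 = 11
LF_E = LS_F = 11; LS_E = 11−6 = 5
LF_D = LS_H = 18; LS_D = 18−4 = 14
LF_C = LS_I = 25; LS_C = 25−12 = 13
LF_B = min(LS_F=11, LS_G=12) = 11; LS_B = 11−11 = 0
LF_A = LS_I = 25; LS_A = 25−7 = 18
Slack_C = LS_C − ES_C = 13 − 0 = 13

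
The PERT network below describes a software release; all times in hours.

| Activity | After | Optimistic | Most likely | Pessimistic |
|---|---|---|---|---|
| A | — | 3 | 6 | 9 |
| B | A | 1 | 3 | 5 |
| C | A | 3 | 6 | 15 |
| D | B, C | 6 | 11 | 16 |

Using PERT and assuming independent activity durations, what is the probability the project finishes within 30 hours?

te_A = (3 + 4·6 + 9)/6 = 36/6 = 6; σ²_A = ((9−3)/6)² = 1.000
te_B = (1 + 4·3 + 5)/6 = 18/6 = 3; σ²_B = ((5−1)/6)² = 0.444
te_C = (3 + 4·6 + 15)/6 = 42/6 = 7; σ²_C = ((15−3)/6)² = 4.000
te_D = (6 + 4·11 + 16)/6 = 66/6 = 11; σ²_D = ((16−6)/6)² = 2.778

Forward pass:
ES_A = 0; EF_A = 6
ES_B = 6; EF_B = 6+3 = 9
ES_C = 6; EF_C = 6+7 = 13
ES_D = max(EF_B=9, EF_C=13) = 13; EF_D = 13+11 = 24
Expected project duration μ = 24 hours. Critical path: A → C → D.

Variance along critical path = 1.000 + 4.000 + 2.778 = 7.778; σ = √7.778 = 2.789 hours.
Z = (30 − 24) / 2.789 = 2.151
P(T ≤ 30) = Φ(2.151) ≈ 0.984

0.984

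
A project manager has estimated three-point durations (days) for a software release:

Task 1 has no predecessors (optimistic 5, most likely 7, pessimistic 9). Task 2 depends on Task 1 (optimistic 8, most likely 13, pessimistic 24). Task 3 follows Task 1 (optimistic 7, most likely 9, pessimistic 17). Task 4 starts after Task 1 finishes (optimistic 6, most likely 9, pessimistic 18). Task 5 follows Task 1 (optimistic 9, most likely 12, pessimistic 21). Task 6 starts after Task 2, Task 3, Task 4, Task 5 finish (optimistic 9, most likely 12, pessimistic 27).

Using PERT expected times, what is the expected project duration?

35 days

te_Task 1 = (5 + 4·7 + 9)/6 = 42/6 = 7
te_Task 2 = (8 + 4·13 + 24)/6 = 84/6 = 14
te_Task 3 = (7 + 4·9 + 17)/6 = 60/6 = 10
te_Task 4 = (6 + 4·9 + 18)/6 = 60/6 = 10
te_Task 5 = (9 + 4·12 + 21)/6 = 78/6 = 13
te_Task 6 = (9 + 4·12 + 27)/6 = 84/6 = 14

Forward pass:
ES_Task 1 = 0; EF_Task 1 = 7
ES_Task 2 = 7; EF_Task 2 = 7+14 = 21
ES_Task 3 = 7; EF_Task 3 = 7+10 = 17
ES_Task 4 = 7; EF_Task 4 = 7+10 = 17
ES_Task 5 = 7; EF_Task 5 = 7+13 = 20
ES_Task 6 = max(EF_Task 2=21, EF_Task 3=17, EF_Task 4=17, EF_Task 5=20) = 21; EF_Task 6 = 21+14 = 35
Expected project duration μ = 35 days. Critical path: Task 1 → Task 2 → Task 6.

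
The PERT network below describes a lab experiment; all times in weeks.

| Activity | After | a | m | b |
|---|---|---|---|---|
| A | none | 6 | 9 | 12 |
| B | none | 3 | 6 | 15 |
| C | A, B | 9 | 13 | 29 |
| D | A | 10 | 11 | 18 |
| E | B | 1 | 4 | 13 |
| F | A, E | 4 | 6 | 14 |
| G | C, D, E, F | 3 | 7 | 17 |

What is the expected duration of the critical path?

te_A = (6 + 4·9 + 12)/6 = 54/6 = 9
te_B = (3 + 4·6 + 15)/6 = 42/6 = 7
te_C = (9 + 4·13 + 29)/6 = 90/6 = 15
te_D = (10 + 4·11 + 18)/6 = 72/6 = 12
te_E = (1 + 4·4 + 13)/6 = 30/6 = 5
te_F = (4 + 4·6 + 14)/6 = 42/6 = 7
te_G = (3 + 4·7 + 17)/6 = 48/6 = 8

Forward pass:
ES_A = 0; EF_A = 9
ES_B = 0; EF_B = 7
ES_C = max(EF_A=9, EF_B=7) = 9; EF_C = 9+15 = 24
ES_D = 9; EF_D = 9+12 = 21
ES_E = 7; EF_E = 7+5 = 12
ES_F = max(EF_A=9, EF_E=12) = 12; EF_F = 12+7 = 19
ES_G = max(EF_C=24, EF_D=21, EF_E=12, EF_F=19) = 24; EF_G = 24+8 = 32
Expected project duration μ = 32 weeks. Critical path: A → C → G.

32 weeks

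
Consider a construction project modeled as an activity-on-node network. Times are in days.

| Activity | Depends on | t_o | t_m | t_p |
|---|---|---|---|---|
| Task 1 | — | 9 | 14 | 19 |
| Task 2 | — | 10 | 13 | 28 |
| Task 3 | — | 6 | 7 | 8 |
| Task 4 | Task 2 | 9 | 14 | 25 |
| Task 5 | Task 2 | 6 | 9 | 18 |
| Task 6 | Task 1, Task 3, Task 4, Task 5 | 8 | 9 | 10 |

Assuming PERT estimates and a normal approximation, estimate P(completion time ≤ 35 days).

0.160

te_Task 1 = (9 + 4·14 + 19)/6 = 84/6 = 14; σ²_Task 1 = ((19−9)/6)² = 2.778
te_Task 2 = (10 + 4·13 + 28)/6 = 90/6 = 15; σ²_Task 2 = ((28−10)/6)² = 9.000
te_Task 3 = (6 + 4·7 + 8)/6 = 42/6 = 7; σ²_Task 3 = ((8−6)/6)² = 0.111
te_Task 4 = (9 + 4·14 + 25)/6 = 90/6 = 15; σ²_Task 4 = ((25−9)/6)² = 7.111
te_Task 5 = (6 + 4·9 + 18)/6 = 60/6 = 10; σ²_Task 5 = ((18−6)/6)² = 4.000
te_Task 6 = (8 + 4·9 + 10)/6 = 54/6 = 9; σ²_Task 6 = ((10−8)/6)² = 0.111

Forward pass:
ES_Task 1 = 0; EF_Task 1 = 14
ES_Task 2 = 0; EF_Task 2 = 15
ES_Task 3 = 0; EF_Task 3 = 7
ES_Task 4 = 15; EF_Task 4 = 15+15 = 30
ES_Task 5 = 15; EF_Task 5 = 15+10 = 25
ES_Task 6 = max(EF_Task 1=14, EF_Task 3=7, EF_Task 4=30, EF_Task 5=25) = 30; EF_Task 6 = 30+9 = 39
Expected project duration μ = 39 days. Critical path: Task 2 → Task 4 → Task 6.

Variance along critical path = 9.000 + 7.111 + 0.111 = 16.222; σ = √16.222 = 4.028 days.
Z = (35 − 39) / 4.028 = -0.993
P(T ≤ 35) = Φ(-0.993) ≈ 0.160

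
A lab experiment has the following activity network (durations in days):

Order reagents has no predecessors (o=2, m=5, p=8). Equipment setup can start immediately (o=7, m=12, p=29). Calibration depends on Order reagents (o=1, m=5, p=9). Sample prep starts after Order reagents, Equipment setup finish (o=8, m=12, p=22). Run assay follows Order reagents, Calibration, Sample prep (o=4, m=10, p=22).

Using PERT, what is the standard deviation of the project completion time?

5.28 days

te_Order reagents = (2 + 4·5 + 8)/6 = 30/6 = 5; σ²_Order reagents = ((8−2)/6)² = 1.000
te_Equipment setup = (7 + 4·12 + 29)/6 = 84/6 = 14; σ²_Equipment setup = ((29−7)/6)² = 13.444
te_Calibration = (1 + 4·5 + 9)/6 = 30/6 = 5; σ²_Calibration = ((9−1)/6)² = 1.778
te_Sample prep = (8 + 4·12 + 22)/6 = 78/6 = 13; σ²_Sample prep = ((22−8)/6)² = 5.444
te_Run assay = (4 + 4·10 + 22)/6 = 66/6 = 11; σ²_Run assay = ((22−4)/6)² = 9.000

Forward pass:
ES_Order reagents = 0; EF_Order reagents = 5
ES_Equipment setup = 0; EF_Equipment setup = 14
ES_Calibration = 5; EF_Calibration = 5+5 = 10
ES_Sample prep = max(EF_Order reagents=5, EF_Equipment setup=14) = 14; EF_Sample prep = 14+13 = 27
ES_Run assay = max(EF_Order reagents=5, EF_Calibration=10, EF_Sample prep=27) = 27; EF_Run assay = 27+11 = 38
Expected project duration μ = 38 days. Critical path: Equipment setup → Sample prep → Run assay.

Variance along critical path = 13.444 + 5.444 + 9.000 = 27.889
σ = √27.889 = 5.281 days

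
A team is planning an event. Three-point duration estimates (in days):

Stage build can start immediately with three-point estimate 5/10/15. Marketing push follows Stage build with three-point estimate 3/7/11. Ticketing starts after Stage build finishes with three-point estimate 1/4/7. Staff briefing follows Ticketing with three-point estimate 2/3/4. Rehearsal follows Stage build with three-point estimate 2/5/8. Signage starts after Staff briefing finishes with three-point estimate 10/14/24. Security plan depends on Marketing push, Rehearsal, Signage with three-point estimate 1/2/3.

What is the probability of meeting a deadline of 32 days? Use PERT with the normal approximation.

te_Stage build = (5 + 4·10 + 15)/6 = 60/6 = 10; σ²_Stage build = ((15−5)/6)² = 2.778
te_Marketing push = (3 + 4·7 + 11)/6 = 42/6 = 7; σ²_Marketing push = ((11−3)/6)² = 1.778
te_Ticketing = (1 + 4·4 + 7)/6 = 24/6 = 4; σ²_Ticketing = ((7−1)/6)² = 1.000
te_Staff briefing = (2 + 4·3 + 4)/6 = 18/6 = 3; σ²_Staff briefing = ((4−2)/6)² = 0.111
te_Rehearsal = (2 + 4·5 + 8)/6 = 30/6 = 5; σ²_Rehearsal = ((8−2)/6)² = 1.000
te_Signage = (10 + 4·14 + 24)/6 = 90/6 = 15; σ²_Signage = ((24−10)/6)² = 5.444
te_Security plan = (1 + 4·2 + 3)/6 = 12/6 = 2; σ²_Security plan = ((3−1)/6)² = 0.111

Forward pass:
ES_Stage build = 0; EF_Stage build = 10
ES_Marketing push = 10; EF_Marketing push = 10+7 = 17
ES_Ticketing = 10; EF_Ticketing = 10+4 = 14
ES_Staff briefing = 14; EF_Staff briefing = 14+3 = 17
ES_Rehearsal = 10; EF_Rehearsal = 10+5 = 15
ES_Signage = 17; EF_Signage = 17+15 = 32
ES_Security plan = max(EF_Marketing push=17, EF_Rehearsal=15, EF_Signage=32) = 32; EF_Security plan = 32+2 = 34
Expected project duration μ = 34 days. Critical path: Stage build → Ticketing → Staff briefing → Signage → Security plan.

Variance along critical path = 2.778 + 1.000 + 0.111 + 5.444 + 0.111 = 9.444; σ = √9.444 = 3.073 days.
Z = (32 − 34) / 3.073 = -0.651
P(T ≤ 32) = Φ(-0.651) ≈ 0.258

0.258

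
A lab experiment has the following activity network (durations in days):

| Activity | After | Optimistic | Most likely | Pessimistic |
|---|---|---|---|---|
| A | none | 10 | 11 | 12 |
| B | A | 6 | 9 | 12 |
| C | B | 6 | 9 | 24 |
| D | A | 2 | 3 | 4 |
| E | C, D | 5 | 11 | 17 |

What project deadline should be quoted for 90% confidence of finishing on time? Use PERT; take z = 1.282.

te_A = (10 + 4·11 + 12)/6 = 66/6 = 11; σ²_A = ((12−10)/6)² = 0.111
te_B = (6 + 4·9 + 12)/6 = 54/6 = 9; σ²_B = ((12−6)/6)² = 1.000
te_C = (6 + 4·9 + 24)/6 = 66/6 = 11; σ²_C = ((24−6)/6)² = 9.000
te_D = (2 + 4·3 + 4)/6 = 18/6 = 3; σ²_D = ((4−2)/6)² = 0.111
te_E = (5 + 4·11 + 17)/6 = 66/6 = 11; σ²_E = ((17−5)/6)² = 4.000

Forward pass:
ES_A = 0; EF_A = 11
ES_B = 11; EF_B = 11+9 = 20
ES_C = 20; EF_C = 20+11 = 31
ES_D = 11; EF_D = 11+3 = 14
ES_E = max(EF_C=31, EF_D=14) = 31; EF_E = 31+11 = 42
Expected project duration μ = 42 days. Critical path: A → B → C → E.

Variance along critical path = 0.111 + 1.000 + 9.000 + 4.000 = 14.111; σ = 3.756 days.
D = μ + z·σ = 42 + 1.282·3.756 = 46.8 days

46.8 days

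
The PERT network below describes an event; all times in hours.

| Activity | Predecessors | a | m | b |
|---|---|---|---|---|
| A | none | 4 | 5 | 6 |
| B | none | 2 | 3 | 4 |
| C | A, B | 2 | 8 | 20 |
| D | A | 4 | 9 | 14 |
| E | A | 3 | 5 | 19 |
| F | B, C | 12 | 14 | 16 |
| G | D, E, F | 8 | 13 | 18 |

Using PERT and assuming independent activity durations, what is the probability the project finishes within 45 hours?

te_A = (4 + 4·5 + 6)/6 = 30/6 = 5; σ²_A = ((6−4)/6)² = 0.111
te_B = (2 + 4·3 + 4)/6 = 18/6 = 3; σ²_B = ((4−2)/6)² = 0.111
te_C = (2 + 4·8 + 20)/6 = 54/6 = 9; σ²_C = ((20−2)/6)² = 9.000
te_D = (4 + 4·9 + 14)/6 = 54/6 = 9; σ²_D = ((14−4)/6)² = 2.778
te_E = (3 + 4·5 + 19)/6 = 42/6 = 7; σ²_E = ((19−3)/6)² = 7.111
te_F = (12 + 4·14 + 16)/6 = 84/6 = 14; σ²_F = ((16−12)/6)² = 0.444
te_G = (8 + 4·13 + 18)/6 = 78/6 = 13; σ²_G = ((18−8)/6)² = 2.778

Forward pass:
ES_A = 0; EF_A = 5
ES_B = 0; EF_B = 3
ES_C = max(EF_A=5, EF_B=3) = 5; EF_C = 5+9 = 14
ES_D = 5; EF_D = 5+9 = 14
ES_E = 5; EF_E = 5+7 = 12
ES_F = max(EF_B=3, EF_C=14) = 14; EF_F = 14+14 = 28
ES_G = max(EF_D=14, EF_E=12, EF_F=28) = 28; EF_G = 28+13 = 41
Expected project duration μ = 41 hours. Critical path: A → C → F → G.

Variance along critical path = 0.111 + 9.000 + 0.444 + 2.778 = 12.333; σ = √12.333 = 3.512 hours.
Z = (45 − 41) / 3.512 = 1.139
P(T ≤ 45) = Φ(1.139) ≈ 0.873

0.873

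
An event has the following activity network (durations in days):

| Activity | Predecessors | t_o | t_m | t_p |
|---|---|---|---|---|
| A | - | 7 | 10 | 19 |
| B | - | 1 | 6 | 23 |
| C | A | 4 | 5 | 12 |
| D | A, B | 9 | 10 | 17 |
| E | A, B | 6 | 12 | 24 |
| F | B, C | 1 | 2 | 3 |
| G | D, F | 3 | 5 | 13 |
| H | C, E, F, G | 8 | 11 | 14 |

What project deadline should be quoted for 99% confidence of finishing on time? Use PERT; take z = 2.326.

te_A = (7 + 4·10 + 19)/6 = 66/6 = 11; σ²_A = ((19−7)/6)² = 4.000
te_B = (1 + 4·6 + 23)/6 = 48/6 = 8; σ²_B = ((23−1)/6)² = 13.444
te_C = (4 + 4·5 + 12)/6 = 36/6 = 6; σ²_C = ((12−4)/6)² = 1.778
te_D = (9 + 4·10 + 17)/6 = 66/6 = 11; σ²_D = ((17−9)/6)² = 1.778
te_E = (6 + 4·12 + 24)/6 = 78/6 = 13; σ²_E = ((24−6)/6)² = 9.000
te_F = (1 + 4·2 + 3)/6 = 12/6 = 2; σ²_F = ((3−1)/6)² = 0.111
te_G = (3 + 4·5 + 13)/6 = 36/6 = 6; σ²_G = ((13−3)/6)² = 2.778
te_H = (8 + 4·11 + 14)/6 = 66/6 = 11; σ²_H = ((14−8)/6)² = 1.000

Forward pass:
ES_A = 0; EF_A = 11
ES_B = 0; EF_B = 8
ES_C = 11; EF_C = 11+6 = 17
ES_D = max(EF_A=11, EF_B=8) = 11; EF_D = 11+11 = 22
ES_E = max(EF_A=11, EF_B=8) = 11; EF_E = 11+13 = 24
ES_F = max(EF_B=8, EF_C=17) = 17; EF_F = 17+2 = 19
ES_G = max(EF_D=22, EF_F=19) = 22; EF_G = 22+6 = 28
ES_H = max(EF_C=17, EF_E=24, EF_F=19, EF_G=28) = 28; EF_H = 28+11 = 39
Expected project duration μ = 39 days. Critical path: A → D → G → H.

Variance along critical path = 4.000 + 1.778 + 2.778 + 1.000 = 9.556; σ = 3.091 days.
D = μ + z·σ = 39 + 2.326·3.091 = 46.2 days

46.2 days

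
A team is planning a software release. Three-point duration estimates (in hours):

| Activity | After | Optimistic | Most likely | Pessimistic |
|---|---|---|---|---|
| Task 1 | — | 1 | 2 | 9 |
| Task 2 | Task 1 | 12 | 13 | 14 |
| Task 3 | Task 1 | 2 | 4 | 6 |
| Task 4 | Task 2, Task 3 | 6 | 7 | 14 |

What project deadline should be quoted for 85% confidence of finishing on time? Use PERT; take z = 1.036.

te_Task 1 = (1 + 4·2 + 9)/6 = 18/6 = 3; σ²_Task 1 = ((9−1)/6)² = 1.778
te_Task 2 = (12 + 4·13 + 14)/6 = 78/6 = 13; σ²_Task 2 = ((14−12)/6)² = 0.111
te_Task 3 = (2 + 4·4 + 6)/6 = 24/6 = 4; σ²_Task 3 = ((6−2)/6)² = 0.444
te_Task 4 = (6 + 4·7 + 14)/6 = 48/6 = 8; σ²_Task 4 = ((14−6)/6)² = 1.778

Forward pass:
ES_Task 1 = 0; EF_Task 1 = 3
ES_Task 2 = 3; EF_Task 2 = 3+13 = 16
ES_Task 3 = 3; EF_Task 3 = 3+4 = 7
ES_Task 4 = max(EF_Task 2=16, EF_Task 3=7) = 16; EF_Task 4 = 16+8 = 24
Expected project duration μ = 24 hours. Critical path: Task 1 → Task 2 → Task 4.

Variance along critical path = 1.778 + 0.111 + 1.778 = 3.667; σ = 1.915 hours.
D = μ + z·σ = 24 + 1.036·1.915 = 26.0 hours

26.0 hours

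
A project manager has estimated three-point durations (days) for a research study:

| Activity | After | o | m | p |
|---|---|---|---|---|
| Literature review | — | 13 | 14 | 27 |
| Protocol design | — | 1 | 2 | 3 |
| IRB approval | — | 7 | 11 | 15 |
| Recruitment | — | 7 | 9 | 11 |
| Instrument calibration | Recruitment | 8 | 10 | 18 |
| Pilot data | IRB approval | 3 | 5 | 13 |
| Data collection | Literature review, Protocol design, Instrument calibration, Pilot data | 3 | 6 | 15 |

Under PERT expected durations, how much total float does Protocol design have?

18 days

te_Literature review = (13 + 4·14 + 27)/6 = 96/6 = 16
te_Protocol design = (1 + 4·2 + 3)/6 = 12/6 = 2
te_IRB approval = (7 + 4·11 + 15)/6 = 66/6 = 11
te_Recruitment = (7 + 4·9 + 11)/6 = 54/6 = 9
te_Instrument calibration = (8 + 4·10 + 18)/6 = 66/6 = 11
te_Pilot data = (3 + 4·5 + 13)/6 = 36/6 = 6
te_Data collection = (3 + 4·6 + 15)/6 = 42/6 = 7

Forward pass:
ES_Literature review = 0; EF_Literature review = 16
ES_Protocol design = 0; EF_Protocol design = 2
ES_IRB approval = 0; EF_IRB approval = 11
ES_Recruitment = 0; EF_Recruitment = 9
ES_Instrument calibration = 9; EF_Instrument calibration = 9+11 = 20
ES_Pilot data = 11; EF_Pilot data = 11+6 = 17
ES_Data collection = max(EF_Literature review=16, EF_Protocol design=2, EF_Instrument calibration=20, EF_Pilot data=17) = 20; EF_Data collection = 20+7 = 27
Expected project duration μ = 27 days. Critical path: Recruitment → Instrument calibration → Data collection.

Backward pass:
LF_Data collection = 27; LS_Data collection = 27−7 = 20
LF_Pilot data = LS_Data collection = 20; LS_Pilot data = 20−6 = 14
LF_Instrument calibration = LS_Data collection = 20; LS_Instrument calibration = 20−11 = 9
LF_Recruitment = LS_Instrument calibration = 9; LS_Recruitment = 9−9 = 0
LF_IRB approval = LS_Pilot data = 14; LS_IRB approval = 14−11 = 3
LF_Protocol design = LS_Data collection = 20; LS_Protocol design = 20−2 = 18
LF_Literature review = LS_Data collection = 20; LS_Literature review = 20−16 = 4
Slack_Protocol design = LS_Protocol design − ES_Protocol design = 18 − 0 = 18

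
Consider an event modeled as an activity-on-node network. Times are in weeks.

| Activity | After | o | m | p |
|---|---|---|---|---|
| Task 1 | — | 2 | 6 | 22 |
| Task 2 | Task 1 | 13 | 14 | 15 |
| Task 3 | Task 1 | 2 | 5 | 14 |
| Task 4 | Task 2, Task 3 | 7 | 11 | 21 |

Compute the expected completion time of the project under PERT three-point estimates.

34 weeks

te_Task 1 = (2 + 4·6 + 22)/6 = 48/6 = 8
te_Task 2 = (13 + 4·14 + 15)/6 = 84/6 = 14
te_Task 3 = (2 + 4·5 + 14)/6 = 36/6 = 6
te_Task 4 = (7 + 4·11 + 21)/6 = 72/6 = 12

Forward pass:
ES_Task 1 = 0; EF_Task 1 = 8
ES_Task 2 = 8; EF_Task 2 = 8+14 = 22
ES_Task 3 = 8; EF_Task 3 = 8+6 = 14
ES_Task 4 = max(EF_Task 2=22, EF_Task 3=14) = 22; EF_Task 4 = 22+12 = 34
Expected project duration μ = 34 weeks. Critical path: Task 1 → Task 2 → Task 4.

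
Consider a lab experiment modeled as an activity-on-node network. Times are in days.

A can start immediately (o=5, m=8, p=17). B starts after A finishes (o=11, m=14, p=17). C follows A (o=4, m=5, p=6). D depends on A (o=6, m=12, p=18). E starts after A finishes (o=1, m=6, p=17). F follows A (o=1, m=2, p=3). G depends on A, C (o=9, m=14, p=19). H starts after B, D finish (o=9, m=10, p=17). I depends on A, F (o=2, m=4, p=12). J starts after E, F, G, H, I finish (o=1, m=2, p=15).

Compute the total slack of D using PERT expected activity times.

2 days

te_A = (5 + 4·8 + 17)/6 = 54/6 = 9
te_B = (11 + 4·14 + 17)/6 = 84/6 = 14
te_C = (4 + 4·5 + 6)/6 = 30/6 = 5
te_D = (6 + 4·12 + 18)/6 = 72/6 = 12
te_E = (1 + 4·6 + 17)/6 = 42/6 = 7
te_F = (1 + 4·2 + 3)/6 = 12/6 = 2
te_G = (9 + 4·14 + 19)/6 = 84/6 = 14
te_H = (9 + 4·10 + 17)/6 = 66/6 = 11
te_I = (2 + 4·4 + 12)/6 = 30/6 = 5
te_J = (1 + 4·2 + 15)/6 = 24/6 = 4

Forward pass:
ES_A = 0; EF_A = 9
ES_B = 9; EF_B = 9+14 = 23
ES_C = 9; EF_C = 9+5 = 14
ES_D = 9; EF_D = 9+12 = 21
ES_E = 9; EF_E = 9+7 = 16
ES_F = 9; EF_F = 9+2 = 11
ES_G = max(EF_A=9, EF_C=14) = 14; EF_G = 14+14 = 28
ES_H = max(EF_B=23, EF_D=21) = 23; EF_H = 23+11 = 34
ES_I = max(EF_A=9, EF_F=11) = 11; EF_I = 11+5 = 16
ES_J = max(EF_E=16, EF_F=11, EF_G=28, EF_H=34, EF_I=16) = 34; EF_J = 34+4 = 38
Expected project duration μ = 38 days. Critical path: A → B → H → J.

Backward pass:
LF_J = 38; LS_J = 38−4 = 34
LF_I = LS_J = 34; LS_I = 34−5 = 29
LF_H = LS_J = 34; LS_H = 34−11 = 23
LF_G = LS_J = 34; LS_G = 34−14 = 20
LF_F = min(LS_I=29, LS_J=34) = 29; LS_F = 29−2 = 27
LF_E = LS_J = 34; LS_E = 34−7 = 27
LF_D = LS_H = 23; LS_D = 23−12 = 11
LF_C = LS_G = 20; LS_C = 20−5 = 15
LF_B = LS_H = 23; LS_B = 23−14 = 9
LF_A = min(LS_B=9, LS_C=15, LS_D=11, LS_E=27, LS_F=27, LS_G=20, LS_I=29) = 9; LS_A = 9−9 = 0
Slack_D = LS_D − ES_D = 11 − 9 = 2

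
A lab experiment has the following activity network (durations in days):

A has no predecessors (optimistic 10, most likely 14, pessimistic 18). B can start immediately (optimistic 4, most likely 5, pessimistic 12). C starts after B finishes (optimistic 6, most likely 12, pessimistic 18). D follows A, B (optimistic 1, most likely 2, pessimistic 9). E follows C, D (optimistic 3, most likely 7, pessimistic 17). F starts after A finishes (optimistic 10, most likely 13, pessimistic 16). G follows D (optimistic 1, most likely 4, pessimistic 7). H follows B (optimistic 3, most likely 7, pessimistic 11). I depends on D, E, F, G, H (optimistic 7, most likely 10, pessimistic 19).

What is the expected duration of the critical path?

38 days

te_A = (10 + 4·14 + 18)/6 = 84/6 = 14
te_B = (4 + 4·5 + 12)/6 = 36/6 = 6
te_C = (6 + 4·12 + 18)/6 = 72/6 = 12
te_D = (1 + 4·2 + 9)/6 = 18/6 = 3
te_E = (3 + 4·7 + 17)/6 = 48/6 = 8
te_F = (10 + 4·13 + 16)/6 = 78/6 = 13
te_G = (1 + 4·4 + 7)/6 = 24/6 = 4
te_H = (3 + 4·7 + 11)/6 = 42/6 = 7
te_I = (7 + 4·10 + 19)/6 = 66/6 = 11

Forward pass:
ES_A = 0; EF_A = 14
ES_B = 0; EF_B = 6
ES_C = 6; EF_C = 6+12 = 18
ES_D = max(EF_A=14, EF_B=6) = 14; EF_D = 14+3 = 17
ES_E = max(EF_C=18, EF_D=17) = 18; EF_E = 18+8 = 26
ES_F = 14; EF_F = 14+13 = 27
ES_G = 17; EF_G = 17+4 = 21
ES_H = 6; EF_H = 6+7 = 13
ES_I = max(EF_D=17, EF_E=26, EF_F=27, EF_G=21, EF_H=13) = 27; EF_I = 27+11 = 38
Expected project duration μ = 38 days. Critical path: A → F → I.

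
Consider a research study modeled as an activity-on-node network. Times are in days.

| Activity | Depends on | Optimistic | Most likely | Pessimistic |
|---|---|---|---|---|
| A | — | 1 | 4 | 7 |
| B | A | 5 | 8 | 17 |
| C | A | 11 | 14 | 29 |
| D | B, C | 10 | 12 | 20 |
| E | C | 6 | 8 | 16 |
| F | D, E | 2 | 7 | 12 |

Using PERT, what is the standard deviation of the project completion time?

3.94 days

te_A = (1 + 4·4 + 7)/6 = 24/6 = 4; σ²_A = ((7−1)/6)² = 1.000
te_B = (5 + 4·8 + 17)/6 = 54/6 = 9; σ²_B = ((17−5)/6)² = 4.000
te_C = (11 + 4·14 + 29)/6 = 96/6 = 16; σ²_C = ((29−11)/6)² = 9.000
te_D = (10 + 4·12 + 20)/6 = 78/6 = 13; σ²_D = ((20−10)/6)² = 2.778
te_E = (6 + 4·8 + 16)/6 = 54/6 = 9; σ²_E = ((16−6)/6)² = 2.778
te_F = (2 + 4·7 + 12)/6 = 42/6 = 7; σ²_F = ((12−2)/6)² = 2.778

Forward pass:
ES_A = 0; EF_A = 4
ES_B = 4; EF_B = 4+9 = 13
ES_C = 4; EF_C = 4+16 = 20
ES_D = max(EF_B=13, EF_C=20) = 20; EF_D = 20+13 = 33
ES_E = 20; EF_E = 20+9 = 29
ES_F = max(EF_D=33, EF_E=29) = 33; EF_F = 33+7 = 40
Expected project duration μ = 40 days. Critical path: A → C → D → F.

Variance along critical path = 1.000 + 9.000 + 2.778 + 2.778 = 15.556
σ = √15.556 = 3.944 days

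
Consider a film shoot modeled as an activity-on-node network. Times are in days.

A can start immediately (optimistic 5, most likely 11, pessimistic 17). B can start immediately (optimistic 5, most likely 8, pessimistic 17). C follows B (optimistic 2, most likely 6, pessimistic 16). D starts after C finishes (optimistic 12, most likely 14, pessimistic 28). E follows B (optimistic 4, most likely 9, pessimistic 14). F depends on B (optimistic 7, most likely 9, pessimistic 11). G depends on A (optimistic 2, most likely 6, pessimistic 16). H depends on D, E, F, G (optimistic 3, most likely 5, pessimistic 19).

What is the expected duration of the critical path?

te_A = (5 + 4·11 + 17)/6 = 66/6 = 11
te_B = (5 + 4·8 + 17)/6 = 54/6 = 9
te_C = (2 + 4·6 + 16)/6 = 42/6 = 7
te_D = (12 + 4·14 + 28)/6 = 96/6 = 16
te_E = (4 + 4·9 + 14)/6 = 54/6 = 9
te_F = (7 + 4·9 + 11)/6 = 54/6 = 9
te_G = (2 + 4·6 + 16)/6 = 42/6 = 7
te_H = (3 + 4·5 + 19)/6 = 42/6 = 7

Forward pass:
ES_A = 0; EF_A = 11
ES_B = 0; EF_B = 9
ES_C = 9; EF_C = 9+7 = 16
ES_D = 16; EF_D = 16+16 = 32
ES_E = 9; EF_E = 9+9 = 18
ES_F = 9; EF_F = 9+9 = 18
ES_G = 11; EF_G = 11+7 = 18
ES_H = max(EF_D=32, EF_E=18, EF_F=18, EF_G=18) = 32; EF_H = 32+7 = 39
Expected project duration μ = 39 days. Critical path: B → C → D → H.

39 days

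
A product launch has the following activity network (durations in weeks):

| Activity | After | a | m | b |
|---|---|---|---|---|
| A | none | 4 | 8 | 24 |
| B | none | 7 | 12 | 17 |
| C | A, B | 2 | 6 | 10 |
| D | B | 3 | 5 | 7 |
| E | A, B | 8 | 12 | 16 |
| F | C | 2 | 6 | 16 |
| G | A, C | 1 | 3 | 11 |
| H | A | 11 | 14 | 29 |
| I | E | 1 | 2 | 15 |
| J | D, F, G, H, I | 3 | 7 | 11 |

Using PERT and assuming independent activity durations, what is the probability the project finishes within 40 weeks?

te_A = (4 + 4·8 + 24)/6 = 60/6 = 10; σ²_A = ((24−4)/6)² = 11.111
te_B = (7 + 4·12 + 17)/6 = 72/6 = 12; σ²_B = ((17−7)/6)² = 2.778
te_C = (2 + 4·6 + 10)/6 = 36/6 = 6; σ²_C = ((10−2)/6)² = 1.778
te_D = (3 + 4·5 + 7)/6 = 30/6 = 5; σ²_D = ((7−3)/6)² = 0.444
te_E = (8 + 4·12 + 16)/6 = 72/6 = 12; σ²_E = ((16−8)/6)² = 1.778
te_F = (2 + 4·6 + 16)/6 = 42/6 = 7; σ²_F = ((16−2)/6)² = 5.444
te_G = (1 + 4·3 + 11)/6 = 24/6 = 4; σ²_G = ((11−1)/6)² = 2.778
te_H = (11 + 4·14 + 29)/6 = 96/6 = 16; σ²_H = ((29−11)/6)² = 9.000
te_I = (1 + 4·2 + 15)/6 = 24/6 = 4; σ²_I = ((15−1)/6)² = 5.444
te_J = (3 + 4·7 + 11)/6 = 42/6 = 7; σ²_J = ((11−3)/6)² = 1.778

Forward pass:
ES_A = 0; EF_A = 10
ES_B = 0; EF_B = 12
ES_C = max(EF_A=10, EF_B=12) = 12; EF_C = 12+6 = 18
ES_D = 12; EF_D = 12+5 = 17
ES_E = max(EF_A=10, EF_B=12) = 12; EF_E = 12+12 = 24
ES_F = 18; EF_F = 18+7 = 25
ES_G = max(EF_A=10, EF_C=18) = 18; EF_G = 18+4 = 22
ES_H = 10; EF_H = 10+16 = 26
ES_I = 24; EF_I = 24+4 = 28
ES_J = max(EF_D=17, EF_F=25, EF_G=22, EF_H=26, EF_I=28) = 28; EF_J = 28+7 = 35
Expected project duration μ = 35 weeks. Critical path: B → E → I → J.

Variance along critical path = 2.778 + 1.778 + 5.444 + 1.778 = 11.778; σ = √11.778 = 3.432 weeks.
Z = (40 − 35) / 3.432 = 1.457
P(T ≤ 40) = Φ(1.457) ≈ 0.927

0.927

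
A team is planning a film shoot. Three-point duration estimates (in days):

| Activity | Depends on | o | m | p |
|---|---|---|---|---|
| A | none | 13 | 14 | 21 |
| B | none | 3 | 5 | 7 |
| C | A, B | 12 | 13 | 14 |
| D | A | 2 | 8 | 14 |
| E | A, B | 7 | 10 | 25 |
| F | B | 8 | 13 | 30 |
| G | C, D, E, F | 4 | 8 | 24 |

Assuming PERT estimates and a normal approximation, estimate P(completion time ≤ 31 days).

0.026

te_A = (13 + 4·14 + 21)/6 = 90/6 = 15; σ²_A = ((21−13)/6)² = 1.778
te_B = (3 + 4·5 + 7)/6 = 30/6 = 5; σ²_B = ((7−3)/6)² = 0.444
te_C = (12 + 4·13 + 14)/6 = 78/6 = 13; σ²_C = ((14−12)/6)² = 0.111
te_D = (2 + 4·8 + 14)/6 = 48/6 = 8; σ²_D = ((14−2)/6)² = 4.000
te_E = (7 + 4·10 + 25)/6 = 72/6 = 12; σ²_E = ((25−7)/6)² = 9.000
te_F = (8 + 4·13 + 30)/6 = 90/6 = 15; σ²_F = ((30−8)/6)² = 13.444
te_G = (4 + 4·8 + 24)/6 = 60/6 = 10; σ²_G = ((24−4)/6)² = 11.111

Forward pass:
ES_A = 0; EF_A = 15
ES_B = 0; EF_B = 5
ES_C = max(EF_A=15, EF_B=5) = 15; EF_C = 15+13 = 28
ES_D = 15; EF_D = 15+8 = 23
ES_E = max(EF_A=15, EF_B=5) = 15; EF_E = 15+12 = 27
ES_F = 5; EF_F = 5+15 = 20
ES_G = max(EF_C=28, EF_D=23, EF_E=27, EF_F=20) = 28; EF_G = 28+10 = 38
Expected project duration μ = 38 days. Critical path: A → C → G.

Variance along critical path = 1.778 + 0.111 + 11.111 = 13.000; σ = √13.000 = 3.606 days.
Z = (31 − 38) / 3.606 = -1.941
P(T ≤ 31) = Φ(-1.941) ≈ 0.026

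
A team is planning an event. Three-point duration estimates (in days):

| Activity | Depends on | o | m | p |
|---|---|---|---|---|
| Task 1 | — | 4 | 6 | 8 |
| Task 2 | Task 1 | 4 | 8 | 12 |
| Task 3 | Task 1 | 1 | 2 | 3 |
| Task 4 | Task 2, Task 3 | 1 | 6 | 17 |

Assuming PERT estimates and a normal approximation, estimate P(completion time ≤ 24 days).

0.837

te_Task 1 = (4 + 4·6 + 8)/6 = 36/6 = 6; σ²_Task 1 = ((8−4)/6)² = 0.444
te_Task 2 = (4 + 4·8 + 12)/6 = 48/6 = 8; σ²_Task 2 = ((12−4)/6)² = 1.778
te_Task 3 = (1 + 4·2 + 3)/6 = 12/6 = 2; σ²_Task 3 = ((3−1)/6)² = 0.111
te_Task 4 = (1 + 4·6 + 17)/6 = 42/6 = 7; σ²_Task 4 = ((17−1)/6)² = 7.111

Forward pass:
ES_Task 1 = 0; EF_Task 1 = 6
ES_Task 2 = 6; EF_Task 2 = 6+8 = 14
ES_Task 3 = 6; EF_Task 3 = 6+2 = 8
ES_Task 4 = max(EF_Task 2=14, EF_Task 3=8) = 14; EF_Task 4 = 14+7 = 21
Expected project duration μ = 21 days. Critical path: Task 1 → Task 2 → Task 4.

Variance along critical path = 0.444 + 1.778 + 7.111 = 9.333; σ = √9.333 = 3.055 days.
Z = (24 − 21) / 3.055 = 0.982
P(T ≤ 24) = Φ(0.982) ≈ 0.837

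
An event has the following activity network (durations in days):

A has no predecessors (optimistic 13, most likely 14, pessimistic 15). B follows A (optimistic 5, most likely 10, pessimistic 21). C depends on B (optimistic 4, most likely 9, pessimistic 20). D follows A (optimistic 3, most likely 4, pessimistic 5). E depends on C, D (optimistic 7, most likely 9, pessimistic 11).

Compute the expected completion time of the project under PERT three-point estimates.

44 days

te_A = (13 + 4·14 + 15)/6 = 84/6 = 14
te_B = (5 + 4·10 + 21)/6 = 66/6 = 11
te_C = (4 + 4·9 + 20)/6 = 60/6 = 10
te_D = (3 + 4·4 + 5)/6 = 24/6 = 4
te_E = (7 + 4·9 + 11)/6 = 54/6 = 9

Forward pass:
ES_A = 0; EF_A = 14
ES_B = 14; EF_B = 14+11 = 25
ES_C = 25; EF_C = 25+10 = 35
ES_D = 14; EF_D = 14+4 = 18
ES_E = max(EF_C=35, EF_D=18) = 35; EF_E = 35+9 = 44
Expected project duration μ = 44 days. Critical path: A → B → C → E.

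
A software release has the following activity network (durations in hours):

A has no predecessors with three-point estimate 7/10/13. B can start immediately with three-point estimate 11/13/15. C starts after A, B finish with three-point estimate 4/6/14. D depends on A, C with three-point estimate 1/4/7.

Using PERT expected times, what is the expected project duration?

24 hours

te_A = (7 + 4·10 + 13)/6 = 60/6 = 10
te_B = (11 + 4·13 + 15)/6 = 78/6 = 13
te_C = (4 + 4·6 + 14)/6 = 42/6 = 7
te_D = (1 + 4·4 + 7)/6 = 24/6 = 4

Forward pass:
ES_A = 0; EF_A = 10
ES_B = 0; EF_B = 13
ES_C = max(EF_A=10, EF_B=13) = 13; EF_C = 13+7 = 20
ES_D = max(EF_A=10, EF_C=20) = 20; EF_D = 20+4 = 24
Expected project duration μ = 24 hours. Critical path: B → C → D.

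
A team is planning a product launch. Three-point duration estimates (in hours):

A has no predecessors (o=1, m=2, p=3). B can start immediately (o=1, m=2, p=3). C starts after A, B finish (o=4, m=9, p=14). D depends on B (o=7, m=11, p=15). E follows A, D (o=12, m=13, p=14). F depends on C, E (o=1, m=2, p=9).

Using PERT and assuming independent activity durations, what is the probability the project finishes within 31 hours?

0.848

te_A = (1 + 4·2 + 3)/6 = 12/6 = 2; σ²_A = ((3−1)/6)² = 0.111
te_B = (1 + 4·2 + 3)/6 = 12/6 = 2; σ²_B = ((3−1)/6)² = 0.111
te_C = (4 + 4·9 + 14)/6 = 54/6 = 9; σ²_C = ((14−4)/6)² = 2.778
te_D = (7 + 4·11 + 15)/6 = 66/6 = 11; σ²_D = ((15−7)/6)² = 1.778
te_E = (12 + 4·13 + 14)/6 = 78/6 = 13; σ²_E = ((14−12)/6)² = 0.111
te_F = (1 + 4·2 + 9)/6 = 18/6 = 3; σ²_F = ((9−1)/6)² = 1.778

Forward pass:
ES_A = 0; EF_A = 2
ES_B = 0; EF_B = 2
ES_C = max(EF_A=2, EF_B=2) = 2; EF_C = 2+9 = 11
ES_D = 2; EF_D = 2+11 = 13
ES_E = max(EF_A=2, EF_D=13) = 13; EF_E = 13+13 = 26
ES_F = max(EF_C=11, EF_E=26) = 26; EF_F = 26+3 = 29
Expected project duration μ = 29 hours. Critical path: B → D → E → F.

Variance along critical path = 0.111 + 1.778 + 0.111 + 1.778 = 3.778; σ = √3.778 = 1.944 hours.
Z = (31 − 29) / 1.944 = 1.029
P(T ≤ 31) = Φ(1.029) ≈ 0.848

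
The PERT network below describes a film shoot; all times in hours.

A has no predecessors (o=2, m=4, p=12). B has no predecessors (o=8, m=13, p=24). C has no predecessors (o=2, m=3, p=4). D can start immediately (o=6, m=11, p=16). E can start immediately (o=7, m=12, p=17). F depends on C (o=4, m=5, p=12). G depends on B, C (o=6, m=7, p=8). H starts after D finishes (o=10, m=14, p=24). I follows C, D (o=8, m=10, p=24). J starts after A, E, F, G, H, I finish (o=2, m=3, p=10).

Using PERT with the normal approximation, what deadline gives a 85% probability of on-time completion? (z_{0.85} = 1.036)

33.3 hours

te_A = (2 + 4·4 + 12)/6 = 30/6 = 5; σ²_A = ((12−2)/6)² = 2.778
te_B = (8 + 4·13 + 24)/6 = 84/6 = 14; σ²_B = ((24−8)/6)² = 7.111
te_C = (2 + 4·3 + 4)/6 = 18/6 = 3; σ²_C = ((4−2)/6)² = 0.111
te_D = (6 + 4·11 + 16)/6 = 66/6 = 11; σ²_D = ((16−6)/6)² = 2.778
te_E = (7 + 4·12 + 17)/6 = 72/6 = 12; σ²_E = ((17−7)/6)² = 2.778
te_F = (4 + 4·5 + 12)/6 = 36/6 = 6; σ²_F = ((12−4)/6)² = 1.778
te_G = (6 + 4·7 + 8)/6 = 42/6 = 7; σ²_G = ((8−6)/6)² = 0.111
te_H = (10 + 4·14 + 24)/6 = 90/6 = 15; σ²_H = ((24−10)/6)² = 5.444
te_I = (8 + 4·10 + 24)/6 = 72/6 = 12; σ²_I = ((24−8)/6)² = 7.111
te_J = (2 + 4·3 + 10)/6 = 24/6 = 4; σ²_J = ((10−2)/6)² = 1.778

Forward pass:
ES_A = 0; EF_A = 5
ES_B = 0; EF_B = 14
ES_C = 0; EF_C = 3
ES_D = 0; EF_D = 11
ES_E = 0; EF_E = 12
ES_F = 3; EF_F = 3+6 = 9
ES_G = max(EF_B=14, EF_C=3) = 14; EF_G = 14+7 = 21
ES_H = 11; EF_H = 11+15 = 26
ES_I = max(EF_C=3, EF_D=11) = 11; EF_I = 11+12 = 23
ES_J = max(EF_A=5, EF_E=12, EF_F=9, EF_G=21, EF_H=26, EF_I=23) = 26; EF_J = 26+4 = 30
Expected project duration μ = 30 hours. Critical path: D → H → J.

Variance along critical path = 2.778 + 5.444 + 1.778 = 10.000; σ = 3.162 hours.
D = μ + z·σ = 30 + 1.036·3.162 = 33.3 hours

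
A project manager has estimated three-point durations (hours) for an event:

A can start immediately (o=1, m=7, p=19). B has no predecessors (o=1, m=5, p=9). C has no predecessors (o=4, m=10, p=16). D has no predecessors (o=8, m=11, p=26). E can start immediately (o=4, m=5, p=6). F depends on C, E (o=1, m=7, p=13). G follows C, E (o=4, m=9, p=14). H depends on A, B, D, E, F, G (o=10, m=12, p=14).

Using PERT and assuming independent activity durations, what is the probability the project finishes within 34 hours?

0.868

te_A = (1 + 4·7 + 19)/6 = 48/6 = 8; σ²_A = ((19−1)/6)² = 9.000
te_B = (1 + 4·5 + 9)/6 = 30/6 = 5; σ²_B = ((9−1)/6)² = 1.778
te_C = (4 + 4·10 + 16)/6 = 60/6 = 10; σ²_C = ((16−4)/6)² = 4.000
te_D = (8 + 4·11 + 26)/6 = 78/6 = 13; σ²_D = ((26−8)/6)² = 9.000
te_E = (4 + 4·5 + 6)/6 = 30/6 = 5; σ²_E = ((6−4)/6)² = 0.111
te_F = (1 + 4·7 + 13)/6 = 42/6 = 7; σ²_F = ((13−1)/6)² = 4.000
te_G = (4 + 4·9 + 14)/6 = 54/6 = 9; σ²_G = ((14−4)/6)² = 2.778
te_H = (10 + 4·12 + 14)/6 = 72/6 = 12; σ²_H = ((14−10)/6)² = 0.444

Forward pass:
ES_A = 0; EF_A = 8
ES_B = 0; EF_B = 5
ES_C = 0; EF_C = 10
ES_D = 0; EF_D = 13
ES_E = 0; EF_E = 5
ES_F = max(EF_C=10, EF_E=5) = 10; EF_F = 10+7 = 17
ES_G = max(EF_C=10, EF_E=5) = 10; EF_G = 10+9 = 19
ES_H = max(EF_A=8, EF_B=5, EF_D=13, EF_E=5, EF_F=17, EF_G=19) = 19; EF_H = 19+12 = 31
Expected project duration μ = 31 hours. Critical path: C → G → H.

Variance along critical path = 4.000 + 2.778 + 0.444 = 7.222; σ = √7.222 = 2.687 hours.
Z = (34 − 31) / 2.687 = 1.116
P(T ≤ 34) = Φ(1.116) ≈ 0.868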